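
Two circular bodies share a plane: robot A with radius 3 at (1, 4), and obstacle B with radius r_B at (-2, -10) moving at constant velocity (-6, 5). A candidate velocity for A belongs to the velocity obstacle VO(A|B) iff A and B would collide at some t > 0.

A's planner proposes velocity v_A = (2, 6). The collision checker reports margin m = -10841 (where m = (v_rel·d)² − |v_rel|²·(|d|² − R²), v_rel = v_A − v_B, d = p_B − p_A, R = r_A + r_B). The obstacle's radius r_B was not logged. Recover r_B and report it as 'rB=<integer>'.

m = -10841
d = (-3, -14);  v_rel = (8, 1),  |v_rel|² = 65
v_rel×d = (8)·(-14) − (1)·(-3) = -109
since m = R²·65 − (-109)²:  R² = (11881 + -10841) / 65 = 16
R = √16 = 4  ⇒  r_B = 4 − 3 = 1

rB=1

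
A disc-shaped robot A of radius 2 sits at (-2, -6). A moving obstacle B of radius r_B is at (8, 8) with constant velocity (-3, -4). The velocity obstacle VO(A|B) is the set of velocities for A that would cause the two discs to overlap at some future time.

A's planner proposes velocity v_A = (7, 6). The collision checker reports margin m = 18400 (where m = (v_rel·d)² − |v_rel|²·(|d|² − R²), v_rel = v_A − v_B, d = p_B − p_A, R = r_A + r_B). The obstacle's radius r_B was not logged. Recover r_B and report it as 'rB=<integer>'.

m = 18400
d = (10, 14);  v_rel = (10, 10),  |v_rel|² = 200
v_rel×d = (10)·(14) − (10)·(10) = 40
since m = R²·200 − 40²:  R² = (1600 + 18400) / 200 = 100
R = √100 = 10  ⇒  r_B = 10 − 2 = 8

rB=8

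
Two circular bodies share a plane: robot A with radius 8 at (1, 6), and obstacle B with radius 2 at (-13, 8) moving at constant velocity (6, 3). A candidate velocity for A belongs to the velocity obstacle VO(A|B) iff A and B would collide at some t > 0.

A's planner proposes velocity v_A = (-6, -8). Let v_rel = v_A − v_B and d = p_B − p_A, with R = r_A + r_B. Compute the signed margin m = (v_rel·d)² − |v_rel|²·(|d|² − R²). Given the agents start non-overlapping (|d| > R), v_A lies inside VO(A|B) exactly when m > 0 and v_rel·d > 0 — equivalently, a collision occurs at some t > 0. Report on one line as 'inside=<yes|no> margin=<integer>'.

d = (-14, 2),  |d|² = 200;  R = 8+2 = 10,  c = 200−10² = 100
v_rel = (-12, -11),  |v_rel|² = 265;  v_rel·d = (-12)·(-14) + (-11)·(2) = 146
265·t² − 292·t + 100 = 0  ⇒  m = 146² − 265·100 = -5184
m = -5184 < 0,  v_rel·d = 146 > 0  ⇒  outside

inside=no margin=-5184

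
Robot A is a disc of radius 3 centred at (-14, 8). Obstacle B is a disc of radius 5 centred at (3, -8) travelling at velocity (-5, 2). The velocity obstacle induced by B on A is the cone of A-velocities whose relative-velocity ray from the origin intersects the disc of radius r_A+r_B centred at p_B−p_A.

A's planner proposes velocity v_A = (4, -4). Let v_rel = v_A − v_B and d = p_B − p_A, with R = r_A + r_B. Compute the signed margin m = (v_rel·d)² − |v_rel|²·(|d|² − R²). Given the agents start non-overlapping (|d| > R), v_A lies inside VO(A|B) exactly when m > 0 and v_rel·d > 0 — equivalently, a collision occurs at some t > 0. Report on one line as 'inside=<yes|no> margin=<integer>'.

d = (17, -16),  |d|² = 545;  R = 3+5 = 8,  c = 545−8² = 481
v_rel = (9, -6),  |v_rel|² = 117;  v_rel·d = (9)·(17) + (-6)·(-16) = 249
117·t² − 498·t + 481 = 0  ⇒  m = 249² − 117·481 = 5724
m = 5724 > 0,  v_rel·d = 249 > 0  ⇒  inside

inside=yes margin=5724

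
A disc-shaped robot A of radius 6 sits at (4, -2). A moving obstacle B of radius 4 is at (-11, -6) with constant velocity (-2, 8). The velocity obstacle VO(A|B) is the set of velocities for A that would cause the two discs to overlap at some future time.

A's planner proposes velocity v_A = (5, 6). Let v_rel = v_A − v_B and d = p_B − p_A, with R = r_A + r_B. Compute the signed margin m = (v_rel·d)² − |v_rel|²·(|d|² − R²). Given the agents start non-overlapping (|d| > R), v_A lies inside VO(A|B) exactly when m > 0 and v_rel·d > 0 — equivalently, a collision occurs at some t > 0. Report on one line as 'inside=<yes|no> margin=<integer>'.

d = (-15, -4),  |d|² = 241;  R = 6+4 = 10,  c = 241−10² = 141
v_rel = (7, -2),  |v_rel|² = 53;  v_rel·d = (7)·(-15) + (-2)·(-4) = -97
53·t² + 194·t + 141 = 0  ⇒  m = (-97)² − 53·141 = 1936
m = 1936 > 0,  v_rel·d = -97 < 0  ⇒  outside

inside=no margin=1936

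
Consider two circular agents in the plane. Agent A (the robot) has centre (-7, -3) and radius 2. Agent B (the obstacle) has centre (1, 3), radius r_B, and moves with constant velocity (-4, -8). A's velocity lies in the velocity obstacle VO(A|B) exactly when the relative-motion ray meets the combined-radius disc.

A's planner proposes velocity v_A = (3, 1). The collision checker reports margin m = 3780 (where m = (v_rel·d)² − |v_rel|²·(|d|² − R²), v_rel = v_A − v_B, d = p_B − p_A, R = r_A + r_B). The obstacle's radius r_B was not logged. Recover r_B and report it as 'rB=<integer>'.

m = 3780
d = (8, 6);  v_rel = (7, 9),  |v_rel|² = 130
v_rel×d = (7)·(6) − (9)·(8) = -30
since m = R²·130 − (-30)²:  R² = (900 + 3780) / 130 = 36
R = √36 = 6  ⇒  r_B = 6 − 2 = 4

rB=4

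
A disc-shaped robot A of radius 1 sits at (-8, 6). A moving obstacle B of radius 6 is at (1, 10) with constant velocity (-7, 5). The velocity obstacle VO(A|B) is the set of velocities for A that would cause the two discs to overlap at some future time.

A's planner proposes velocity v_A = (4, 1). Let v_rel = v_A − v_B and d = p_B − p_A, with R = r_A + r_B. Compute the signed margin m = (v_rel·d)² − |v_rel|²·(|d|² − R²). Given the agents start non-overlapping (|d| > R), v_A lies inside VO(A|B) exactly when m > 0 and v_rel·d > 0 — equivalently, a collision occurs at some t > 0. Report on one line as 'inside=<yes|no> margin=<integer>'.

d = (9, 4),  |d|² = 97;  R = 1+6 = 7,  c = 97−7² = 48
v_rel = (11, -4),  |v_rel|² = 137;  v_rel·d = (11)·(9) + (-4)·(4) = 83
137·t² − 166·t + 48 = 0  ⇒  m = 83² − 137·48 = 313
m = 313 > 0,  v_rel·d = 83 > 0  ⇒  inside

inside=yes margin=313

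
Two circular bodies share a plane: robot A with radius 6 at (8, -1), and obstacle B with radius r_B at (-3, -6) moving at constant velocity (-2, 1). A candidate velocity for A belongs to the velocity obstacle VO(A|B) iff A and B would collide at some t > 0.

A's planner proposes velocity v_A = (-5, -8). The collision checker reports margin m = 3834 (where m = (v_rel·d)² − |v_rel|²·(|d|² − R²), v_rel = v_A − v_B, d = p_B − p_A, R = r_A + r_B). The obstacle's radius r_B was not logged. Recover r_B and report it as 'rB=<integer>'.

m = 3834
d = (-11, -5);  v_rel = (-3, -9),  |v_rel|² = 90
v_rel×d = (-3)·(-5) − (-9)·(-11) = -84
since m = R²·90 − (-84)²:  R² = (7056 + 3834) / 90 = 121
R = √121 = 11  ⇒  r_B = 11 − 6 = 5

rB=5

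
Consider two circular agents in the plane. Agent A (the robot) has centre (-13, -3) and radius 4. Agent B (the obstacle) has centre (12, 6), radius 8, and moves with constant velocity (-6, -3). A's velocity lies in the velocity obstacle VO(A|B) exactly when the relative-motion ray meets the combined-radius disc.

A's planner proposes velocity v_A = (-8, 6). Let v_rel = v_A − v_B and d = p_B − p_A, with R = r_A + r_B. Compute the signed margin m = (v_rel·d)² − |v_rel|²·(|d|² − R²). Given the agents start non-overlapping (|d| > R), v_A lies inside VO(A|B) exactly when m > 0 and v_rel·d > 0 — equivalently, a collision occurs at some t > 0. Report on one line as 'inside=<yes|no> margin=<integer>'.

d = (25, 9),  |d|² = 706;  R = 4+8 = 12,  c = 706−12² = 562
v_rel = (-2, 9),  |v_rel|² = 85;  v_rel·d = (-2)·(25) + (9)·(9) = 31
85·t² − 62·t + 562 = 0  ⇒  m = 31² − 85·562 = -46809
m = -46809 < 0,  v_rel·d = 31 > 0  ⇒  outside

inside=no margin=-46809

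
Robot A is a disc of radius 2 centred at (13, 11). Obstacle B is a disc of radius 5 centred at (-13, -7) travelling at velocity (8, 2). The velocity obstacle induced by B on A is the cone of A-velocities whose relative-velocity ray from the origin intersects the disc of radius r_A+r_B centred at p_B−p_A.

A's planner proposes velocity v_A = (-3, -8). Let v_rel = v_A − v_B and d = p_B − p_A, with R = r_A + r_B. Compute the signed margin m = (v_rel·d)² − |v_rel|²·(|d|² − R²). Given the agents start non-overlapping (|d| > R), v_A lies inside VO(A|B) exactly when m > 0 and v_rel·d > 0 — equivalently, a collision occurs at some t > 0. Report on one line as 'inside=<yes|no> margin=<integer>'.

d = (-26, -18),  |d|² = 1000;  R = 2+5 = 7,  c = 1000−7² = 951
v_rel = (-11, -10),  |v_rel|² = 221;  v_rel·d = (-11)·(-26) + (-10)·(-18) = 466
221·t² − 932·t + 951 = 0  ⇒  m = 466² − 221·951 = 6985
m = 6985 > 0,  v_rel·d = 466 > 0  ⇒  inside

inside=yes margin=6985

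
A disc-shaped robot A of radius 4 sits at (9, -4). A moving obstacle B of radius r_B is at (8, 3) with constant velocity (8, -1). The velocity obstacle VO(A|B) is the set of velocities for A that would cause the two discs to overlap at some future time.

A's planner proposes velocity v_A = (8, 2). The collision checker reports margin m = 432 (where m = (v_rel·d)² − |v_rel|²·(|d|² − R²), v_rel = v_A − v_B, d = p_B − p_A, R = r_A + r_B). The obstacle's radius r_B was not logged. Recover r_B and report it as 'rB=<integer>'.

m = 432
d = (-1, 7);  v_rel = (0, 3),  |v_rel|² = 9
v_rel×d = (0)·(7) − (3)·(-1) = 3
since m = R²·9 − 3²:  R² = (9 + 432) / 9 = 49
R = √49 = 7  ⇒  r_B = 7 − 4 = 3

rB=3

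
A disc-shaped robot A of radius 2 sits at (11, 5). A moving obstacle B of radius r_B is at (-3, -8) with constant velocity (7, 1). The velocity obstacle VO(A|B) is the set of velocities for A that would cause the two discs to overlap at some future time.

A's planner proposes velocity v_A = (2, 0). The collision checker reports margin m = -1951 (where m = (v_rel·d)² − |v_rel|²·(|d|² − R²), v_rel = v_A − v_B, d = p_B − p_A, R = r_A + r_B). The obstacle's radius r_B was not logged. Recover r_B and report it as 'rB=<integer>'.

m = -1951
d = (-14, -13);  v_rel = (-5, -1),  |v_rel|² = 26
v_rel×d = (-5)·(-13) − (-1)·(-14) = 51
since m = R²·26 − 51²:  R² = (2601 + -1951) / 26 = 25
R = √25 = 5  ⇒  r_B = 5 − 2 = 3

rB=3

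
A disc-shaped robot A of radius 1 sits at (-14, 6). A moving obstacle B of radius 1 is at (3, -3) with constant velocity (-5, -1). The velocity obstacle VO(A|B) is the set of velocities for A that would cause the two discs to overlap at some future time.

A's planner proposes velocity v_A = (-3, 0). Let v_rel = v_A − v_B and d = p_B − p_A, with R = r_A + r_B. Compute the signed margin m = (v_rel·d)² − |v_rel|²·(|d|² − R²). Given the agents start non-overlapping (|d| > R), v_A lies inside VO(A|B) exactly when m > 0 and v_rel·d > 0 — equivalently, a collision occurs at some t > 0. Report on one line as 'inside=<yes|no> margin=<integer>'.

d = (17, -9),  |d|² = 370;  R = 1+1 = 2,  c = 370−2² = 366
v_rel = (2, 1),  |v_rel|² = 5;  v_rel·d = (2)·(17) + (1)·(-9) = 25
5·t² − 50·t + 366 = 0  ⇒  m = 25² − 5·366 = -1205
m = -1205 < 0,  v_rel·d = 25 > 0  ⇒  outside

inside=no margin=-1205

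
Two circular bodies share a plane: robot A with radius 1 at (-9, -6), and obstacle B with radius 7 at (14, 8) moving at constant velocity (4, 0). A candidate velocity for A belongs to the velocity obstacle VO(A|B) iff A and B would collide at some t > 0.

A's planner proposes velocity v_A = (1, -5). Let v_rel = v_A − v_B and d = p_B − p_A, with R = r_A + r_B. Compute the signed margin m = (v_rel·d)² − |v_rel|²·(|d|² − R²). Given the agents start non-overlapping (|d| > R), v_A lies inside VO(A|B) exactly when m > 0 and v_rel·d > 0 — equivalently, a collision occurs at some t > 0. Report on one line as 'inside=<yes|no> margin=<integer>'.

d = (23, 14),  |d|² = 725;  R = 1+7 = 8,  c = 725−8² = 661
v_rel = (-3, -5),  |v_rel|² = 34;  v_rel·d = (-3)·(23) + (-5)·(14) = -139
34·t² + 278·t + 661 = 0  ⇒  m = (-139)² − 34·661 = -3153
m = -3153 < 0,  v_rel·d = -139 < 0  ⇒  outside

inside=no margin=-3153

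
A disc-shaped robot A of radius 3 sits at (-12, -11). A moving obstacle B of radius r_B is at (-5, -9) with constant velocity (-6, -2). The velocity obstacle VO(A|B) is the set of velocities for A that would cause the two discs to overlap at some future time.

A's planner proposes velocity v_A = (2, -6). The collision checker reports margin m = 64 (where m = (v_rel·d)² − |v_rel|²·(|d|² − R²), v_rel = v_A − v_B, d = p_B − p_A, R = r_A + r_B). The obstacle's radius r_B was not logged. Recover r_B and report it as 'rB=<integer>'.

m = 64
d = (7, 2);  v_rel = (8, -4),  |v_rel|² = 80
v_rel×d = (8)·(2) − (-4)·(7) = 44
since m = R²·80 − 44²:  R² = (1936 + 64) / 80 = 25
R = √25 = 5  ⇒  r_B = 5 − 3 = 2

rB=2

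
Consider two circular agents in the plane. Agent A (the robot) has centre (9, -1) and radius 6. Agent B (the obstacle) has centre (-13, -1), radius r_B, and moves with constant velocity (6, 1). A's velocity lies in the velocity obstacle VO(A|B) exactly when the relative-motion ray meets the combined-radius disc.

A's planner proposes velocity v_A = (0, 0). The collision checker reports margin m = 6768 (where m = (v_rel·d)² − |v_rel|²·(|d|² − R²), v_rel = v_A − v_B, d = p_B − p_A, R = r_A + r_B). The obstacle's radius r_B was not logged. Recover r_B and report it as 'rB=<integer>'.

m = 6768
d = (-22, 0);  v_rel = (-6, -1),  |v_rel|² = 37
v_rel×d = (-6)·(0) − (-1)·(-22) = -22
since m = R²·37 − (-22)²:  R² = (484 + 6768) / 37 = 196
R = √196 = 14  ⇒  r_B = 14 − 6 = 8

rB=8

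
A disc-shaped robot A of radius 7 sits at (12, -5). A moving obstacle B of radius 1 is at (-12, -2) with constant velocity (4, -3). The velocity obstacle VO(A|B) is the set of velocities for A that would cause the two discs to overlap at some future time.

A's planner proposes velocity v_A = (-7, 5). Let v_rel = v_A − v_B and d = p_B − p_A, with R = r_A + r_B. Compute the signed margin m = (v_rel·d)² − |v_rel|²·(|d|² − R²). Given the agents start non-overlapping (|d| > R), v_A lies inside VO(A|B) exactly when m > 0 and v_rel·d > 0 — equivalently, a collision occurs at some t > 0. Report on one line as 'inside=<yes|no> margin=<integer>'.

d = (-24, 3),  |d|² = 585;  R = 7+1 = 8,  c = 585−8² = 521
v_rel = (-11, 8),  |v_rel|² = 185;  v_rel·d = (-11)·(-24) + (8)·(3) = 288
185·t² − 576·t + 521 = 0  ⇒  m = 288² − 185·521 = -13441
m = -13441 < 0,  v_rel·d = 288 > 0  ⇒  outside

inside=no margin=-13441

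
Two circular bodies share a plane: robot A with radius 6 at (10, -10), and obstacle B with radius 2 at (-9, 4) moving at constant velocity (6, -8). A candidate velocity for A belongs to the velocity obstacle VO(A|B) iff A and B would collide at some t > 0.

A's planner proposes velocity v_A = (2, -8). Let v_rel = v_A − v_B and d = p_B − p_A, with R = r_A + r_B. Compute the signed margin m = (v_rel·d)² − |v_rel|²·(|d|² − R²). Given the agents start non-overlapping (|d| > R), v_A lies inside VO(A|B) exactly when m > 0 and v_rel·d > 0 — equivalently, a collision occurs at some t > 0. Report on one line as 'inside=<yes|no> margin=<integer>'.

d = (-19, 14),  |d|² = 557;  R = 6+2 = 8,  c = 557−8² = 493
v_rel = (-4, 0),  |v_rel|² = 16;  v_rel·d = (-4)·(-19) + (0)·(14) = 76
16·t² − 152·t + 493 = 0  ⇒  m = 76² − 16·493 = -2112
m = -2112 < 0,  v_rel·d = 76 > 0  ⇒  outside

inside=no margin=-2112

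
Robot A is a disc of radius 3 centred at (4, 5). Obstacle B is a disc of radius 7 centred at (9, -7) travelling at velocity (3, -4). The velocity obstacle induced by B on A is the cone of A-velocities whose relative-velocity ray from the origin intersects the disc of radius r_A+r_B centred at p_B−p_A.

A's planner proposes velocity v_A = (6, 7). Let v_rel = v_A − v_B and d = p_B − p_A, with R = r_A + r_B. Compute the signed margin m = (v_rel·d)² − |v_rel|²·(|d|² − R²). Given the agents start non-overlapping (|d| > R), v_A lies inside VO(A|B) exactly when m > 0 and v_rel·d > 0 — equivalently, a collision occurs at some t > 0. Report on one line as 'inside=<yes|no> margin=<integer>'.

d = (5, -12),  |d|² = 169;  R = 3+7 = 10,  c = 169−10² = 69
v_rel = (3, 11),  |v_rel|² = 130;  v_rel·d = (3)·(5) + (11)·(-12) = -117
130·t² + 234·t + 69 = 0  ⇒  m = (-117)² − 130·69 = 4719
m = 4719 > 0,  v_rel·d = -117 < 0  ⇒  outside

inside=no margin=4719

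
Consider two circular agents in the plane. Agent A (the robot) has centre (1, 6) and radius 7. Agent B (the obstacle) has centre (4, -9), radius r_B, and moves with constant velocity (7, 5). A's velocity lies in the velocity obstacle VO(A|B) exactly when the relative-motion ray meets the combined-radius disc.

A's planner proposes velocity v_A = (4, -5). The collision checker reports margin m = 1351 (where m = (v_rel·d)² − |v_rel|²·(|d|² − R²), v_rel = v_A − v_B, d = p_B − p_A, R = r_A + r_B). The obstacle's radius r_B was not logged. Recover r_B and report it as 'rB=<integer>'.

m = 1351
d = (3, -15);  v_rel = (-3, -10),  |v_rel|² = 109
v_rel×d = (-3)·(-15) − (-10)·(3) = 75
since m = R²·109 − 75²:  R² = (5625 + 1351) / 109 = 64
R = √64 = 8  ⇒  r_B = 8 − 7 = 1

rB=1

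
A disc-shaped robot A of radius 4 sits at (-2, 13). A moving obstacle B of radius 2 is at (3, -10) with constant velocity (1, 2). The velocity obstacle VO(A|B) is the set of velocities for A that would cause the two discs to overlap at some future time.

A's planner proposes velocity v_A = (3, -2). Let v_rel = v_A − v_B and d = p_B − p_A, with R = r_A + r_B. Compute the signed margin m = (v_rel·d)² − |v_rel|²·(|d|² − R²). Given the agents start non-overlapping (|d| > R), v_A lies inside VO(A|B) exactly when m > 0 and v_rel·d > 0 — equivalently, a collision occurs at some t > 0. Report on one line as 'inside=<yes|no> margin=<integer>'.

d = (5, -23),  |d|² = 554;  R = 4+2 = 6,  c = 554−6² = 518
v_rel = (2, -4),  |v_rel|² = 20;  v_rel·d = (2)·(5) + (-4)·(-23) = 102
20·t² − 204·t + 518 = 0  ⇒  m = 102² − 20·518 = 44
m = 44 > 0,  v_rel·d = 102 > 0  ⇒  inside

inside=yes margin=44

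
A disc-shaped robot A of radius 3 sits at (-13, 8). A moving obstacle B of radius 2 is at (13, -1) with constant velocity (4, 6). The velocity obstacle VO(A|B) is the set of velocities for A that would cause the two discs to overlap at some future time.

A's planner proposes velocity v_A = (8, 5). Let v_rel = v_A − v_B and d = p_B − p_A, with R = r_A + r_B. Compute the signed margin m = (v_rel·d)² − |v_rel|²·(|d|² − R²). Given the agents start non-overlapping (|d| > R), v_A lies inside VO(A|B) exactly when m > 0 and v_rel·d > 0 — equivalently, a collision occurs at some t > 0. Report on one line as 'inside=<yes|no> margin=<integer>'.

d = (26, -9),  |d|² = 757;  R = 3+2 = 5,  c = 757−5² = 732
v_rel = (4, -1),  |v_rel|² = 17;  v_rel·d = (4)·(26) + (-1)·(-9) = 113
17·t² − 226·t + 732 = 0  ⇒  m = 113² − 17·732 = 325
m = 325 > 0,  v_rel·d = 113 > 0  ⇒  inside

inside=yes margin=325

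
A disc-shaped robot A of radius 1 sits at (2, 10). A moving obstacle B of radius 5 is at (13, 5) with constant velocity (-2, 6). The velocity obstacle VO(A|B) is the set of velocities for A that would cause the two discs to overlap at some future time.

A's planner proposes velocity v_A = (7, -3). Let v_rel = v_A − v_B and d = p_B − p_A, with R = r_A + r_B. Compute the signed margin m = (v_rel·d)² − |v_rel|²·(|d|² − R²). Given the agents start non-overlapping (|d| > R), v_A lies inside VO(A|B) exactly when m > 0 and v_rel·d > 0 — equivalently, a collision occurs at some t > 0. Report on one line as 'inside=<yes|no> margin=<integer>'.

d = (11, -5),  |d|² = 146;  R = 1+5 = 6,  c = 146−6² = 110
v_rel = (9, -9),  |v_rel|² = 162;  v_rel·d = (9)·(11) + (-9)·(-5) = 144
162·t² − 288·t + 110 = 0  ⇒  m = 144² − 162·110 = 2916
m = 2916 > 0,  v_rel·d = 144 > 0  ⇒  inside

inside=yes margin=2916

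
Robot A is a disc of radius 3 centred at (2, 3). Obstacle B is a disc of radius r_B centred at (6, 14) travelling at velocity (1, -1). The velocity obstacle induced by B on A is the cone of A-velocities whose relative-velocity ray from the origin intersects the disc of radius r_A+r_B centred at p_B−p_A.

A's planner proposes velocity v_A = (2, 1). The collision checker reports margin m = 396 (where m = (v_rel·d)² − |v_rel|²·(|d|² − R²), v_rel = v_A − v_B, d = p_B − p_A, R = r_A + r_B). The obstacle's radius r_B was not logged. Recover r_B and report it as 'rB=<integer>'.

m = 396
d = (4, 11);  v_rel = (1, 2),  |v_rel|² = 5
v_rel×d = (1)·(11) − (2)·(4) = 3
since m = R²·5 − 3²:  R² = (9 + 396) / 5 = 81
R = √81 = 9  ⇒  r_B = 9 − 3 = 6

rB=6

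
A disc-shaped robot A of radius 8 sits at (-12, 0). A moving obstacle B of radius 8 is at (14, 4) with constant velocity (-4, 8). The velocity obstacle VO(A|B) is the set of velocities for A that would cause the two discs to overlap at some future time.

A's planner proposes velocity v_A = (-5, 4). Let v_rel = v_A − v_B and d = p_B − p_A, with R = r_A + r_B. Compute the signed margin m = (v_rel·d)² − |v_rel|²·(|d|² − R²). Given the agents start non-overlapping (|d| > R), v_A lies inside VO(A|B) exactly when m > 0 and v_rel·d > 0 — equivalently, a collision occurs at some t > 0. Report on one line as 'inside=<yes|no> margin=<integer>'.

d = (26, 4),  |d|² = 692;  R = 8+8 = 16,  c = 692−16² = 436
v_rel = (-1, -4),  |v_rel|² = 17;  v_rel·d = (-1)·(26) + (-4)·(4) = -42
17·t² + 84·t + 436 = 0  ⇒  m = (-42)² − 17·436 = -5648
m = -5648 < 0,  v_rel·d = -42 < 0  ⇒  outside

inside=no margin=-5648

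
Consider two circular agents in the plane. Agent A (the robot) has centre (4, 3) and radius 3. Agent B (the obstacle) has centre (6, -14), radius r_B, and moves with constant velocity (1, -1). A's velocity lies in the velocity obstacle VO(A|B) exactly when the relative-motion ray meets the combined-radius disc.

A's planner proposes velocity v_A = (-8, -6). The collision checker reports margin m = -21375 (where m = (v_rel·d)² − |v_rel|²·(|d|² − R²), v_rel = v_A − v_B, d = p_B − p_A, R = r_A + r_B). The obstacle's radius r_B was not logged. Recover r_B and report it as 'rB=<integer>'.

m = -21375
d = (2, -17);  v_rel = (-9, -5),  |v_rel|² = 106
v_rel×d = (-9)·(-17) − (-5)·(2) = 163
since m = R²·106 − 163²:  R² = (26569 + -21375) / 106 = 49
R = √49 = 7  ⇒  r_B = 7 − 3 = 4

rB=4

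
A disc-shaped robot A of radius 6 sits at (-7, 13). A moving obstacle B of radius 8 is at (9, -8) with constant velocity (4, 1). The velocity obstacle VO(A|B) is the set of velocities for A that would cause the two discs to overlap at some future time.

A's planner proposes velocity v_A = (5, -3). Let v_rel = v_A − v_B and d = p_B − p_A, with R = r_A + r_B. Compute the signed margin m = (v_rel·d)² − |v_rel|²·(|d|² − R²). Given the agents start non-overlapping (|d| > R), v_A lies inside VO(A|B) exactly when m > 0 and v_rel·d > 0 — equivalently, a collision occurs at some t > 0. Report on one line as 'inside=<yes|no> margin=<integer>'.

d = (16, -21),  |d|² = 697;  R = 6+8 = 14,  c = 697−14² = 501
v_rel = (1, -4),  |v_rel|² = 17;  v_rel·d = (1)·(16) + (-4)·(-21) = 100
17·t² − 200·t + 501 = 0  ⇒  m = 100² − 17·501 = 1483
m = 1483 > 0,  v_rel·d = 100 > 0  ⇒  inside

inside=yes margin=1483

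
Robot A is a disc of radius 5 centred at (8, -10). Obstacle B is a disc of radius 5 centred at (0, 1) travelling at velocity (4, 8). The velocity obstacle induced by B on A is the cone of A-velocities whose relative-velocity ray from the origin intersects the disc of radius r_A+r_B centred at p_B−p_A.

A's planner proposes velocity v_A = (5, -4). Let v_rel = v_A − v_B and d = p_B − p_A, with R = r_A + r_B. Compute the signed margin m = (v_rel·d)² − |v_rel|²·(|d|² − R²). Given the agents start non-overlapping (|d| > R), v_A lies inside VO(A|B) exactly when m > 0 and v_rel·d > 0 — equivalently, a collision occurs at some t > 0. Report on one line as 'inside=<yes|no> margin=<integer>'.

d = (-8, 11),  |d|² = 185;  R = 5+5 = 10,  c = 185−10² = 85
v_rel = (1, -12),  |v_rel|² = 145;  v_rel·d = (1)·(-8) + (-12)·(11) = -140
145·t² + 280·t + 85 = 0  ⇒  m = (-140)² − 145·85 = 7275
m = 7275 > 0,  v_rel·d = -140 < 0  ⇒  outside

inside=no margin=7275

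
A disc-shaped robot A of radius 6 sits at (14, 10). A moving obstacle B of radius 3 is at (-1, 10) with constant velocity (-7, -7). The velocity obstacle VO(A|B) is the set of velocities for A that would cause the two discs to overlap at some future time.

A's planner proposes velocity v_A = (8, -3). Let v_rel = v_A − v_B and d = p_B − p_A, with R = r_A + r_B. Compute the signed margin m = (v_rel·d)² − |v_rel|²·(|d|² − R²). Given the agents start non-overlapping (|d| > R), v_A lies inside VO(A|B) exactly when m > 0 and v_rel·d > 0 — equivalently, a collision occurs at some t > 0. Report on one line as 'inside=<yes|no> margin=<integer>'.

d = (-15, 0),  |d|² = 225;  R = 6+3 = 9,  c = 225−9² = 144
v_rel = (15, 4),  |v_rel|² = 241;  v_rel·d = (15)·(-15) + (4)·(0) = -225
241·t² + 450·t + 144 = 0  ⇒  m = (-225)² − 241·144 = 15921
m = 15921 > 0,  v_rel·d = -225 < 0  ⇒  outside

inside=no margin=15921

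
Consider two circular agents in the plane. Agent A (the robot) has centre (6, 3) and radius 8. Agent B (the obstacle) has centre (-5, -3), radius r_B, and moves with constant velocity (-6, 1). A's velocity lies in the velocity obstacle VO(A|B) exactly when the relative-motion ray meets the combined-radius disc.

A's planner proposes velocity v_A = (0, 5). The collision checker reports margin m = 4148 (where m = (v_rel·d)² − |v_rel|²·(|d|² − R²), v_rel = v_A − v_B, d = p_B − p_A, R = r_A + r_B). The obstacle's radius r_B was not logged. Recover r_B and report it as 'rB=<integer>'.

m = 4148
d = (-11, -6);  v_rel = (6, 4),  |v_rel|² = 52
v_rel×d = (6)·(-6) − (4)·(-11) = 8
since m = R²·52 − 8²:  R² = (64 + 4148) / 52 = 81
R = √81 = 9  ⇒  r_B = 9 − 8 = 1

rB=1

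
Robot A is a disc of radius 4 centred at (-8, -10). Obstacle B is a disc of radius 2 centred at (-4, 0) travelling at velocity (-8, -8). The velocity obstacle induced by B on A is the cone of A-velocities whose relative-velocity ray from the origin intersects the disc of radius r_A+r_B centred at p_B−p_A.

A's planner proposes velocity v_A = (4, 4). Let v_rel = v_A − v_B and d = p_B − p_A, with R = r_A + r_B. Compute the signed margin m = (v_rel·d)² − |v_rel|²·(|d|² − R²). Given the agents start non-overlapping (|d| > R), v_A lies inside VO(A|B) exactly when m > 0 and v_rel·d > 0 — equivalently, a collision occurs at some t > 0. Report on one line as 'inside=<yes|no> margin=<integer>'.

d = (4, 10),  |d|² = 116;  R = 4+2 = 6,  c = 116−6² = 80
v_rel = (12, 12),  |v_rel|² = 288;  v_rel·d = (12)·(4) + (12)·(10) = 168
288·t² − 336·t + 80 = 0  ⇒  m = 168² − 288·80 = 5184
m = 5184 > 0,  v_rel·d = 168 > 0  ⇒  inside

inside=yes margin=5184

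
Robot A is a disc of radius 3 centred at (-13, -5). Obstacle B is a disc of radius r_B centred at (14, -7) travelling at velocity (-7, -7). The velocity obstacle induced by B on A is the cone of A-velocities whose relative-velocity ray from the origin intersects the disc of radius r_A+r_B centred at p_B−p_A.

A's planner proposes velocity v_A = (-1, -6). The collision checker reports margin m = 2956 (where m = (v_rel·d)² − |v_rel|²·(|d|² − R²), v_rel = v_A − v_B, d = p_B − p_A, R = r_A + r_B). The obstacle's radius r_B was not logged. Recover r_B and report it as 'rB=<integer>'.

m = 2956
d = (27, -2);  v_rel = (6, 1),  |v_rel|² = 37
v_rel×d = (6)·(-2) − (1)·(27) = -39
since m = R²·37 − (-39)²:  R² = (1521 + 2956) / 37 = 121
R = √121 = 11  ⇒  r_B = 11 − 3 = 8

rB=8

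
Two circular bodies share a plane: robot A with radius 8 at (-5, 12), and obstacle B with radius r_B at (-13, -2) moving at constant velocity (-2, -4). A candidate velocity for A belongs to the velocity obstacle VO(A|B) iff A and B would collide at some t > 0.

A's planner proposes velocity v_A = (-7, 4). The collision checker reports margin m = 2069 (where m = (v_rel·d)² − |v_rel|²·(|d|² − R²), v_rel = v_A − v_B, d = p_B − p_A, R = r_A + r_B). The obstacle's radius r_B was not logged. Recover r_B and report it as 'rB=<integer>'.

m = 2069
d = (-8, -14);  v_rel = (-5, 8),  |v_rel|² = 89
v_rel×d = (-5)·(-14) − (8)·(-8) = 134
since m = R²·89 − 134²:  R² = (17956 + 2069) / 89 = 225
R = √225 = 15  ⇒  r_B = 15 − 8 = 7

rB=7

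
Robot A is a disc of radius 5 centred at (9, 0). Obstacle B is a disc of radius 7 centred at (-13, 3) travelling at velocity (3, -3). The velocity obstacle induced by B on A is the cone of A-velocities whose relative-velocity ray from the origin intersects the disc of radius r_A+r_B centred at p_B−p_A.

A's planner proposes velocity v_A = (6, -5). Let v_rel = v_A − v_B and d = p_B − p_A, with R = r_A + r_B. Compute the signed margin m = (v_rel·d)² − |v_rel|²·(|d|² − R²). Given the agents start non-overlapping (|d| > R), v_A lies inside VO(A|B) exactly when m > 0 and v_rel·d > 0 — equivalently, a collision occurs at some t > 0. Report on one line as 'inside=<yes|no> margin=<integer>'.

d = (-22, 3),  |d|² = 493;  R = 5+7 = 12,  c = 493−12² = 349
v_rel = (3, -2),  |v_rel|² = 13;  v_rel·d = (3)·(-22) + (-2)·(3) = -72
13·t² + 144·t + 349 = 0  ⇒  m = (-72)² − 13·349 = 647
m = 647 > 0,  v_rel·d = -72 < 0  ⇒  outside

inside=no margin=647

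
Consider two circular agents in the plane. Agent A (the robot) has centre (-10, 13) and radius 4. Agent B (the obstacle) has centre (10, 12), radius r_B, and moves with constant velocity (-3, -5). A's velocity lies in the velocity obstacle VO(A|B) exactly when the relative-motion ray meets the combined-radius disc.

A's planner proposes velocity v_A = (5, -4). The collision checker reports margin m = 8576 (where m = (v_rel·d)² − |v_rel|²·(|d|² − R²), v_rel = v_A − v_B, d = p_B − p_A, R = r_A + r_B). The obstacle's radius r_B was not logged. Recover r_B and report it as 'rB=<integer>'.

m = 8576
d = (20, -1);  v_rel = (8, 1),  |v_rel|² = 65
v_rel×d = (8)·(-1) − (1)·(20) = -28
since m = R²·65 − (-28)²:  R² = (784 + 8576) / 65 = 144
R = √144 = 12  ⇒  r_B = 12 − 4 = 8

rB=8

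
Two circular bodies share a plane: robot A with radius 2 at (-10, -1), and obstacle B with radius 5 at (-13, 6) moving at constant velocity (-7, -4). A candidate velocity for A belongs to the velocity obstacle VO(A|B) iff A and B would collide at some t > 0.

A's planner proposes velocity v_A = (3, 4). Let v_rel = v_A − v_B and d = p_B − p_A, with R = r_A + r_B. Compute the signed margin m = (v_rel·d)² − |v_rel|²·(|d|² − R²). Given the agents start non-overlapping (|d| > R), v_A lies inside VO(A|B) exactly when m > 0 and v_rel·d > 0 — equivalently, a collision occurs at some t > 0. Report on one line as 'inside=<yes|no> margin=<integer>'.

d = (-3, 7),  |d|² = 58;  R = 2+5 = 7,  c = 58−7² = 9
v_rel = (10, 8),  |v_rel|² = 164;  v_rel·d = (10)·(-3) + (8)·(7) = 26
164·t² − 52·t + 9 = 0  ⇒  m = 26² − 164·9 = -800
m = -800 < 0,  v_rel·d = 26 > 0  ⇒  outside

inside=no margin=-800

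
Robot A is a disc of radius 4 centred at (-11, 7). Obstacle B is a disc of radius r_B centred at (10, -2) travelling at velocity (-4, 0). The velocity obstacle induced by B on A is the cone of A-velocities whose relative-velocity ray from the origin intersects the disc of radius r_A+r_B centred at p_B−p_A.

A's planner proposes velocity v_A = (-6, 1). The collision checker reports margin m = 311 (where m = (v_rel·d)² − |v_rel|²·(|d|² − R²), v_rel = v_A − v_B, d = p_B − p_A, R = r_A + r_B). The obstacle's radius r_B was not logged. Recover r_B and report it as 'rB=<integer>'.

m = 311
d = (21, -9);  v_rel = (-2, 1),  |v_rel|² = 5
v_rel×d = (-2)·(-9) − (1)·(21) = -3
since m = R²·5 − (-3)²:  R² = (9 + 311) / 5 = 64
R = √64 = 8  ⇒  r_B = 8 − 4 = 4

rB=4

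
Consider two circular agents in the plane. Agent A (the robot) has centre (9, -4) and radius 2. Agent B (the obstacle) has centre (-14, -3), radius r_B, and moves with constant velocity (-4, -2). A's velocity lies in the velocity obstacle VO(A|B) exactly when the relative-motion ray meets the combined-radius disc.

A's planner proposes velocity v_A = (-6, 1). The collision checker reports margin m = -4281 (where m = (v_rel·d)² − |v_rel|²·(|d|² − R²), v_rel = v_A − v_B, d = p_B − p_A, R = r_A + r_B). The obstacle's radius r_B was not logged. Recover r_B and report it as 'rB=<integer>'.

m = -4281
d = (-23, 1);  v_rel = (-2, 3),  |v_rel|² = 13
v_rel×d = (-2)·(1) − (3)·(-23) = 67
since m = R²·13 − 67²:  R² = (4489 + -4281) / 13 = 16
R = √16 = 4  ⇒  r_B = 4 − 2 = 2

rB=2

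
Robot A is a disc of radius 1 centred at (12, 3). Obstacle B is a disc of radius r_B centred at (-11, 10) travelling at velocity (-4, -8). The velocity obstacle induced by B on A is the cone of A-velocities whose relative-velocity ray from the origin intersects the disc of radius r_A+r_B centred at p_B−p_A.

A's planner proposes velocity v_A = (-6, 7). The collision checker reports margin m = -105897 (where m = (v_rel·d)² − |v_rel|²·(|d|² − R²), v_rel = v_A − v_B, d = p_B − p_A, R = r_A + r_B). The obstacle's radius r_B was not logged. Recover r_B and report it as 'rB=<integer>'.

m = -105897
d = (-23, 7);  v_rel = (-2, 15),  |v_rel|² = 229
v_rel×d = (-2)·(7) − (15)·(-23) = 331
since m = R²·229 − 331²:  R² = (109561 + -105897) / 229 = 16
R = √16 = 4  ⇒  r_B = 4 − 1 = 3

rB=3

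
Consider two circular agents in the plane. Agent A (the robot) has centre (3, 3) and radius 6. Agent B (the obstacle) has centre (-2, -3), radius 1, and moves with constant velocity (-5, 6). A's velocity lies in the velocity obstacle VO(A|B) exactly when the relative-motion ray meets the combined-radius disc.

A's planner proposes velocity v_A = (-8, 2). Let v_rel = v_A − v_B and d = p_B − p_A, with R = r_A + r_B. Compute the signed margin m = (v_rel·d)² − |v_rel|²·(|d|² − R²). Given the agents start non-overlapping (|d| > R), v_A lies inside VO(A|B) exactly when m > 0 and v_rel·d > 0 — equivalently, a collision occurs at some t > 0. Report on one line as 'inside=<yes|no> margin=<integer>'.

d = (-5, -6),  |d|² = 61;  R = 6+1 = 7,  c = 61−7² = 12
v_rel = (-3, -4),  |v_rel|² = 25;  v_rel·d = (-3)·(-5) + (-4)·(-6) = 39
25·t² − 78·t + 12 = 0  ⇒  m = 39² − 25·12 = 1221
m = 1221 > 0,  v_rel·d = 39 > 0  ⇒  inside

inside=yes margin=1221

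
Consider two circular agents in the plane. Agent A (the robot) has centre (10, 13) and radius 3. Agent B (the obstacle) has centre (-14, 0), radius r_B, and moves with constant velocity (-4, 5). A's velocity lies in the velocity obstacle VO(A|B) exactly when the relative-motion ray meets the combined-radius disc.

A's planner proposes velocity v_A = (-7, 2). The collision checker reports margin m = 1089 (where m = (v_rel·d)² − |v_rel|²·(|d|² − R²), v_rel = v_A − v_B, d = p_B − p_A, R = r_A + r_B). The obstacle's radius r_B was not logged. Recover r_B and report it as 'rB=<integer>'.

m = 1089
d = (-24, -13);  v_rel = (-3, -3),  |v_rel|² = 18
v_rel×d = (-3)·(-13) − (-3)·(-24) = -33
since m = R²·18 − (-33)²:  R² = (1089 + 1089) / 18 = 121
R = √121 = 11  ⇒  r_B = 11 − 3 = 8

rB=8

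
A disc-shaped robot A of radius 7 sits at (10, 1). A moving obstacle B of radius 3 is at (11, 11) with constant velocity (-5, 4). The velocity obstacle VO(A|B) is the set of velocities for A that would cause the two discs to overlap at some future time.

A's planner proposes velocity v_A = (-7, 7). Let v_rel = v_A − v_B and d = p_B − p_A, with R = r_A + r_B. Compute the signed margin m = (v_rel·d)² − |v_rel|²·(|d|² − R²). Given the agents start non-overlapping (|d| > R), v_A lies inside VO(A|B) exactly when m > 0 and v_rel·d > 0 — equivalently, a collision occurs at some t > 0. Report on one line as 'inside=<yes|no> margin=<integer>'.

d = (1, 10),  |d|² = 101;  R = 7+3 = 10,  c = 101−10² = 1
v_rel = (-2, 3),  |v_rel|² = 13;  v_rel·d = (-2)·(1) + (3)·(10) = 28
13·t² − 56·t + 1 = 0  ⇒  m = 28² − 13·1 = 771
m = 771 > 0,  v_rel·d = 28 > 0  ⇒  inside

inside=yes margin=771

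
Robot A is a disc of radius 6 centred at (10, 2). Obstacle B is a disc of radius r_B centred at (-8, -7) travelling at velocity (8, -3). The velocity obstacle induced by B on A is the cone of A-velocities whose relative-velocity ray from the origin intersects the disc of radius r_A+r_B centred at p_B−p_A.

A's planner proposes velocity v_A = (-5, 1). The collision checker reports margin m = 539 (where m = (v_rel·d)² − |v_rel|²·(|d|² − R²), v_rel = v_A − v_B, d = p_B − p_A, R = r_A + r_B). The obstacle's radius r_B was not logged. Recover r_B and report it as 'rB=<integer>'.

m = 539
d = (-18, -9);  v_rel = (-13, 4),  |v_rel|² = 185
v_rel×d = (-13)·(-9) − (4)·(-18) = 189
since m = R²·185 − 189²:  R² = (35721 + 539) / 185 = 196
R = √196 = 14  ⇒  r_B = 14 − 6 = 8

rB=8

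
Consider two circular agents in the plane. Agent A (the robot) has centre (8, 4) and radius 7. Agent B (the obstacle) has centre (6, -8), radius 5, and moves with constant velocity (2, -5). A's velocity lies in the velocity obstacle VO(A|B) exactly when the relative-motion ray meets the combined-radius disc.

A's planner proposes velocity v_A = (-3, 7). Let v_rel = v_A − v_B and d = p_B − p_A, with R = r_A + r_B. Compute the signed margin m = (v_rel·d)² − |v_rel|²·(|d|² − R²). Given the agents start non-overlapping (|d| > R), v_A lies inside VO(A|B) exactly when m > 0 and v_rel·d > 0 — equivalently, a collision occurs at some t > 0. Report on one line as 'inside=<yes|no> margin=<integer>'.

d = (-2, -12),  |d|² = 148;  R = 7+5 = 12,  c = 148−12² = 4
v_rel = (-5, 12),  |v_rel|² = 169;  v_rel·d = (-5)·(-2) + (12)·(-12) = -134
169·t² + 268·t + 4 = 0  ⇒  m = (-134)² − 169·4 = 17280
m = 17280 > 0,  v_rel·d = -134 < 0  ⇒  outside

inside=no margin=17280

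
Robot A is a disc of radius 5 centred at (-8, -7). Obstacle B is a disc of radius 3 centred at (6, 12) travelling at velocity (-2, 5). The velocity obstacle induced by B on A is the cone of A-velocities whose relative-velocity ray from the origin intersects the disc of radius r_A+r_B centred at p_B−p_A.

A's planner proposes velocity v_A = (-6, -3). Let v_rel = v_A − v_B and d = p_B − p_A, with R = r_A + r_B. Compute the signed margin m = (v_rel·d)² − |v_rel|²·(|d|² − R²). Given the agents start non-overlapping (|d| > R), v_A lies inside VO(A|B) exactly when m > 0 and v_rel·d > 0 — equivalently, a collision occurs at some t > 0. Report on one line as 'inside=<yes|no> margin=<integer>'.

d = (14, 19),  |d|² = 557;  R = 5+3 = 8,  c = 557−8² = 493
v_rel = (-4, -8),  |v_rel|² = 80;  v_rel·d = (-4)·(14) + (-8)·(19) = -208
80·t² + 416·t + 493 = 0  ⇒  m = (-208)² − 80·493 = 3824
m = 3824 > 0,  v_rel·d = -208 < 0  ⇒  outside

inside=no margin=3824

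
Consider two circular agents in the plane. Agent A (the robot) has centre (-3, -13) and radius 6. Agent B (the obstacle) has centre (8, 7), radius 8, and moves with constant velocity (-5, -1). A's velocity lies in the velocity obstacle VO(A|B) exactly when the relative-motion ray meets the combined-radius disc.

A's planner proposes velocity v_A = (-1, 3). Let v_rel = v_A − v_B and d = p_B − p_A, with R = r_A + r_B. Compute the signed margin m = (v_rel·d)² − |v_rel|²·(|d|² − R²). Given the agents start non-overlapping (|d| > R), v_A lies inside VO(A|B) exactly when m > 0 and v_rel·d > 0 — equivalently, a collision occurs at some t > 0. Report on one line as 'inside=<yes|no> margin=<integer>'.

d = (11, 20),  |d|² = 521;  R = 6+8 = 14,  c = 521−14² = 325
v_rel = (4, 4),  |v_rel|² = 32;  v_rel·d = (4)·(11) + (4)·(20) = 124
32·t² − 248·t + 325 = 0  ⇒  m = 124² − 32·325 = 4976
m = 4976 > 0,  v_rel·d = 124 > 0  ⇒  inside

inside=yes margin=4976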